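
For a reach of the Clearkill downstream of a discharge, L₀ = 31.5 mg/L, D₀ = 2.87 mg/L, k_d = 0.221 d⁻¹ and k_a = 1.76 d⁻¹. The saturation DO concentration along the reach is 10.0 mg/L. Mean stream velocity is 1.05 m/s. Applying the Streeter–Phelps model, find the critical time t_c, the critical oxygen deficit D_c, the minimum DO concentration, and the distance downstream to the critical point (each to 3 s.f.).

t_c ≈ 0.694 d; D_c ≈ 3.39 mg/L; min DO ≈ 6.61 mg/L; x_c ≈ 63.0 km

At the critical point dD/dt = 0, so k_d L₀ e^(−k_d t) = k_a D. Substituting D(t) from the Streeter–Phelps equation and solving for t gives
t_c = ln[(k_a/k_d)(1 − D₀(k_a−k_d)/(k_d L₀))] / (k_a−k_d).
Here k_a−k_d = 1.539 d⁻¹ and 1 − D₀(k_a−k_d)/(k_d L₀) = 1 − 2.87×1.539/(0.221×31.5) = 0.3655, so
t_c = ln(7.964 × 0.3655) / 1.539 = 1.068 / 1.539 = 0.6943 d.
L(t_c) = L₀ e^(−k_d t_c) = 31.5 × 0.8578 = 27.02 mg/L, and at the critical point k_a D_c = k_d L, so D_c = (0.221/1.76) × 27.02 = 3.393 mg/L.
Minimum DO = C_s − D_c = 10.0 − 3.393 = 6.607 mg/L.
x_c = v t_c = 1.05 m/s × 0.6943 d × 86400 s/d = 62980 m ≈ 63.0 km.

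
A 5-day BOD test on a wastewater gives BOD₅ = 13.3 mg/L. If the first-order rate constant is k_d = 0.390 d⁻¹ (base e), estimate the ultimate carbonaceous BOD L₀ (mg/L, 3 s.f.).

BOD₅ = L₀(1 − e^(−5k_d)) ⇒ L₀ = BOD₅ / (1 − e^(−5×0.390))
= 13.3 / (1 − 0.1423) = 13.3 / 0.8577 = 15.51 mg/L.

L₀ ≈ 15.5 mg/L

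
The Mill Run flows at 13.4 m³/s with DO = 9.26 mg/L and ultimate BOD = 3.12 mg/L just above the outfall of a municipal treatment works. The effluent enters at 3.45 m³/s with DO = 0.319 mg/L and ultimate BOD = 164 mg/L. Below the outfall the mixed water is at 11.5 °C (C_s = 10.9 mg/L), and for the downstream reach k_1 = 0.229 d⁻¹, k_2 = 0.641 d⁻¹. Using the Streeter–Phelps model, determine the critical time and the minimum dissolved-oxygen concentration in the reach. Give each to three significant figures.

t_c ≈ 2.04 d; minimum DO ≈ 2.82 mg/L

Mixed DO = (13.4×9.26 + 3.45×0.319)/(13.4+3.45) = 125.2/16.85 = 7.429 mg/L.
Mixed L₀ = (13.4×3.12 + 3.45×164)/(16.85) = 607.6/16.85 = 36.06 mg/L.
Initial deficit D₀ = C_s − DO₀ = 10.9 − 7.429 = 3.471 mg/L.
t_c = (1/0.4120) ln[(0.641/0.229)(1 − 3.471×0.4120/(0.229×36.06))] = 2.427 × ln(2.314) = 2.037 d.
D_c = (0.229/0.641) × 36.06 × e^(−0.229×2.037) = 0.3573 × 36.06 × 0.6272 = 8.080 mg/L.
Minimum DO = 10.9 − 8.080 = 2.820 mg/L.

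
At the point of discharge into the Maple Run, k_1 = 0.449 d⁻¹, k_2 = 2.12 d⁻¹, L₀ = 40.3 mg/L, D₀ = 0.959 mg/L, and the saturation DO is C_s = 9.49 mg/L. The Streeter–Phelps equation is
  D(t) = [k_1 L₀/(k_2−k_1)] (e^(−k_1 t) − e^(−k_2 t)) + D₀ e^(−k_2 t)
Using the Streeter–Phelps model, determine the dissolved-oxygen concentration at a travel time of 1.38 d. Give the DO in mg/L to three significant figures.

DO ≈ 4.19 mg/L

k_1 L₀/(k_2−k_1) = 0.449×40.3/(2.12−0.449) = 18.09/1.671 = 10.83 mg/L.
e^(−k_1 t) = e^(−0.449×1.380) = 0.5381; e^(−k_2 t) = e^(−2.12×1.380) = 0.05363.
D = 10.83 × (0.5381 − 0.05363) + 0.959 × 0.05363 = 5.247 + 0.05143 = 5.298 mg/L.
DO = C_s − D = 9.49 − 5.298 = 4.192 mg/L.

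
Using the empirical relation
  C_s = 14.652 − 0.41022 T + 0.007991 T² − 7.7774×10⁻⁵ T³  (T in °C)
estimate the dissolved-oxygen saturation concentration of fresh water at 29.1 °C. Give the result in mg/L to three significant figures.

C_s = 14.652 − 0.41022×29.1 + 0.007991×29.1² − 7.7774×10⁻⁵×29.1³ = 7.565 mg/L.

C_s ≈ 7.56 mg/L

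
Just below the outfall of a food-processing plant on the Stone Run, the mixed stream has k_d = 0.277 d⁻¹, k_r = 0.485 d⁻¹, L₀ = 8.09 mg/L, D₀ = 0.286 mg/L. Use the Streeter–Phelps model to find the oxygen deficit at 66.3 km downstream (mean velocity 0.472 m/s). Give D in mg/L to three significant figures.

D ≈ 2.10 mg/L

Travel time t = x/v = 66.3 km / (0.472 m/s) = 66300 m / 0.472 m/s = 140500 s = 1.626 d.
k_d L₀/(k_r−k_d) = 0.277×8.09/(0.485−0.277) = 2.241/0.2080 = 10.77 mg/L.
e^(−k_d t) = e^(−0.277×1.626) = 0.6374; e^(−k_r t) = e^(−0.485×1.626) = 0.4545.
D = 10.77 × (0.6374 − 0.4545) + 0.286 × 0.4545 = 1.970 + 0.1300 = 2.100 mg/L.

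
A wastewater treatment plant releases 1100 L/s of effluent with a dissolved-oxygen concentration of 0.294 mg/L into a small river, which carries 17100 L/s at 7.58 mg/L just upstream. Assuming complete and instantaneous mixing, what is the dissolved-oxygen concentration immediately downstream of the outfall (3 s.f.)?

Flow-weighted mixing: C = (Q_r C_r + Q_w C_w)/(Q_r + Q_w)
= (17100×7.58 + 1100×0.294)/(17100 + 1100) = 129900/18200 = 7.140 mg/L.

7.14 mg/L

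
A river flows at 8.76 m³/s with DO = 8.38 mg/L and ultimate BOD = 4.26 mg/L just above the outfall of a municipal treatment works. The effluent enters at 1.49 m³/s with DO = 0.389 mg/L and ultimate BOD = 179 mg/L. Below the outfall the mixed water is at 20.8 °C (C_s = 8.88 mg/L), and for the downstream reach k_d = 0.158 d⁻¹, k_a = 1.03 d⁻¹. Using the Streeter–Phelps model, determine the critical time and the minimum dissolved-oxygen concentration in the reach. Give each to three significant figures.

Mixed DO = (8.76×8.38 + 1.49×0.389)/(8.76+1.49) = 73.99/10.25 = 7.218 mg/L.
Mixed L₀ = (8.76×4.26 + 1.49×179)/(10.25) = 304.0/10.25 = 29.66 mg/L.
Initial deficit D₀ = C_s − DO₀ = 8.88 − 7.218 = 1.662 mg/L.
t_c = (1/0.8720) ln[(1.03/0.158)(1 − 1.662×0.8720/(0.158×29.66))] = 1.147 × ln(4.503) = 1.726 d.
D_c = (0.158/1.03) × 29.66 × e^(−0.158×1.726) = 0.1534 × 29.66 × 0.7613 = 3.464 mg/L.
Minimum DO = 8.88 − 3.464 = 5.416 mg/L.

t_c ≈ 1.73 d; minimum DO ≈ 5.42 mg/L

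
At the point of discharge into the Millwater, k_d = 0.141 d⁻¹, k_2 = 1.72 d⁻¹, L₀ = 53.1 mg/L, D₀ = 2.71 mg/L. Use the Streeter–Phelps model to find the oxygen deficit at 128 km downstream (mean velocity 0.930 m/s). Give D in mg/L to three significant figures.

D ≈ 3.66 mg/L

Travel time t = x/v = 128 km / (0.930 m/s) = 128000 m / 0.930 m/s = 137600 s = 1.593 d.
k_d L₀/(k_2−k_d) = 0.141×53.1/(1.72−0.141) = 7.487/1.579 = 4.742 mg/L.
e^(−k_d t) = e^(−0.141×1.593) = 0.7988; e^(−k_2 t) = e^(−1.72×1.593) = 0.06457.
D = 4.742 × (0.7988 − 0.06457) + 2.71 × 0.06457 = 3.482 + 0.1750 = 3.657 mg/L.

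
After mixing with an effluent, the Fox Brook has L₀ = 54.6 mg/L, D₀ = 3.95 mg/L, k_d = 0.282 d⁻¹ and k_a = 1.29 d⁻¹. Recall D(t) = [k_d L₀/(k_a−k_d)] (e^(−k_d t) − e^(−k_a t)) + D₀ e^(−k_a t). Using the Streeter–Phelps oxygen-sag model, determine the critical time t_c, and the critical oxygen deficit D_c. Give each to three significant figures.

t_c ≈ 1.21 d; D_c ≈ 8.48 mg/L

At the critical point dD/dt = 0, so k_d L₀ e^(−k_d t) = k_a D. Substituting D(t) from the Streeter–Phelps equation and solving for t gives
t_c = ln[(k_a/k_d)(1 − D₀(k_a−k_d)/(k_d L₀))] / (k_a−k_d).
Here k_a−k_d = 1.008 d⁻¹ and 1 − D₀(k_a−k_d)/(k_d L₀) = 1 − 3.95×1.008/(0.282×54.6) = 0.7414, so
t_c = ln(4.574 × 0.7414) / 1.008 = 1.221 / 1.008 = 1.212 d.
L(t_c) = L₀ e^(−k_d t_c) = 54.6 × 0.7106 = 38.80 mg/L, and at the critical point k_a D_c = k_d L, so D_c = (0.282/1.29) × 38.80 = 8.481 mg/L.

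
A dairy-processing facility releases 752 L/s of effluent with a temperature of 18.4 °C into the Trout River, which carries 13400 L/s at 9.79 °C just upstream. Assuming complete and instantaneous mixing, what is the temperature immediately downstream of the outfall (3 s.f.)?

10.2 °C

Flow-weighted mixing: C = (Q_r C_r + Q_w C_w)/(Q_r + Q_w)
= (13400×9.79 + 752×18.4)/(13400 + 752) = 145000/14150 = 10.25 °C.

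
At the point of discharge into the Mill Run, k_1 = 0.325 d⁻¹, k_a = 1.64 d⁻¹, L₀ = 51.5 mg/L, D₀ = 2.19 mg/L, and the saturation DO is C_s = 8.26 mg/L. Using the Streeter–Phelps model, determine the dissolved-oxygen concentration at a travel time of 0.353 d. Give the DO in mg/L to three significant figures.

DO ≈ 2.82 mg/L

k_1 L₀/(k_a−k_1) = 0.325×51.5/(1.64−0.325) = 16.74/1.315 = 12.73 mg/L.
e^(−k_1 t) = e^(−0.325×0.3530) = 0.8916; e^(−k_a t) = e^(−1.64×0.3530) = 0.5605.
D = 12.73 × (0.8916 − 0.5605) + 2.19 × 0.5605 = 4.214 + 1.228 = 5.442 mg/L.
DO = C_s − D = 8.26 − 5.442 = 2.818 mg/L.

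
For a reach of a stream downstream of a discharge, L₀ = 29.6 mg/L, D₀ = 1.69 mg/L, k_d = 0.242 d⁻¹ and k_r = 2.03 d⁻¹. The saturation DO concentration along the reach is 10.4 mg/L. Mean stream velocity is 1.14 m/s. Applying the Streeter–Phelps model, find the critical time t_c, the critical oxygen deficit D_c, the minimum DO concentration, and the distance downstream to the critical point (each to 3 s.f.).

At the critical point dD/dt = 0, so k_d L₀ e^(−k_d t) = k_r D. Substituting D(t) from the Streeter–Phelps equation and solving for t gives
t_c = ln[(k_r/k_d)(1 − D₀(k_r−k_d)/(k_d L₀))] / (k_r−k_d).
Here k_r−k_d = 1.788 d⁻¹ and 1 − D₀(k_r−k_d)/(k_d L₀) = 1 − 1.69×1.788/(0.242×29.6) = 0.5782, so
t_c = ln(8.388 × 0.5782) / 1.788 = 1.579 / 1.788 = 0.8831 d.
L(t_c) = L₀ e^(−k_d t_c) = 29.6 × 0.8076 = 23.90 mg/L, and at the critical point k_r D_c = k_d L, so D_c = (0.242/2.03) × 23.90 = 2.850 mg/L.
Minimum DO = C_s − D_c = 10.4 − 2.850 = 7.550 mg/L.
x_c = v t_c = 1.14 m/s × 0.8831 d × 86400 s/d = 86980 m ≈ 87.0 km.

t_c ≈ 0.883 d; D_c ≈ 2.85 mg/L; min DO ≈ 7.55 mg/L; x_c ≈ 87.0 km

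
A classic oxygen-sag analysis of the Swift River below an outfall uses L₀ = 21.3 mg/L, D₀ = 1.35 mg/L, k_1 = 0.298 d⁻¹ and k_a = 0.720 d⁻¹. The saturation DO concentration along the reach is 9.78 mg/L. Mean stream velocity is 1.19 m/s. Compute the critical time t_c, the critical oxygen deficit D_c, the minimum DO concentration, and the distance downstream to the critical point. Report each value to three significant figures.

With k_a/k_1 = 2.416 and 1 − D₀(k_a−k_1)/(k_1 L₀) = 0.9102,
t_c = ln(2.416 × 0.9102) / (0.720 − 0.298) = ln(2.199) / 0.4220 = 0.7881/0.4220 = 1.868 d.
L(t_c) = L₀ e^(−k_1 t_c) = 21.3 × 0.5732 = 12.21 mg/L, and at the critical point k_a D_c = k_1 L, so D_c = (0.298/0.720) × 12.21 = 5.053 mg/L.
Minimum DO = C_s − D_c = 9.78 − 5.053 = 4.727 mg/L.
x_c = v t_c = 1.19 m/s × 1.868 d × 86400 s/d = 192000 m ≈ 192 km.

t_c ≈ 1.87 d; D_c ≈ 5.05 mg/L; min DO ≈ 4.73 mg/L; x_c ≈ 192 km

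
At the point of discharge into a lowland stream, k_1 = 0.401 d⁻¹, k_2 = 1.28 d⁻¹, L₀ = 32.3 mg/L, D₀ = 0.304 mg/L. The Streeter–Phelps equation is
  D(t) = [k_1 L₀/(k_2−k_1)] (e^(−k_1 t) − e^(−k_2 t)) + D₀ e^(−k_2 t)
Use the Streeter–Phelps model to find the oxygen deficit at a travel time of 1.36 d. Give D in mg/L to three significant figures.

D ≈ 6.01 mg/L

k_1 L₀/(k_2−k_1) = 0.401×32.3/(1.28−0.401) = 12.95/0.8790 = 14.74 mg/L.
e^(−k_1 t) = e^(−0.401×1.360) = 0.5796; e^(−k_2 t) = e^(−1.28×1.360) = 0.1754.
D = 14.74 × (0.5796 − 0.1754) + 0.304 × 0.1754 = 5.957 + 0.05332 = 6.010 mg/L.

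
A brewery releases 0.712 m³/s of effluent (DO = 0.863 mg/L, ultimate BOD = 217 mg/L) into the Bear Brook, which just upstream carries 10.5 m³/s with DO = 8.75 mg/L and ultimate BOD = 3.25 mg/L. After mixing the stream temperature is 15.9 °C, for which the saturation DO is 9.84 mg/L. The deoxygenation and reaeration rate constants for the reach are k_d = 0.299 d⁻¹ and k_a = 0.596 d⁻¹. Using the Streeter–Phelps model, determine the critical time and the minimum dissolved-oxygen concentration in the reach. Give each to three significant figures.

t_c ≈ 1.99 d; minimum DO ≈ 5.19 mg/L

Mixed DO = (10.5×8.75 + 0.712×0.863)/(10.5+0.712) = 92.49/11.21 = 8.249 mg/L.
Mixed L₀ = (10.5×3.25 + 0.712×217)/(11.21) = 188.6/11.21 = 16.82 mg/L.
Initial deficit D₀ = C_s − DO₀ = 9.84 − 8.249 = 1.591 mg/L.
t_c = (1/0.2970) ln[(0.596/0.299)(1 − 1.591×0.2970/(0.299×16.82))] = 3.367 × ln(1.806) = 1.990 d.
D_c = (0.299/0.596) × 16.82 × e^(−0.299×1.990) = 0.5017 × 16.82 × 0.5515 = 4.655 mg/L.
Minimum DO = 9.84 − 4.655 = 5.185 mg/L.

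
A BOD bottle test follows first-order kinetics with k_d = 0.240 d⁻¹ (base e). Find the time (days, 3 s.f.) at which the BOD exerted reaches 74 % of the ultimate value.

y/L₀ = 1 − e^(−k_d t) = 0.74 ⇒ e^(−k_d t) = 0.260
t = −ln(0.260) / 0.240 = 1.347 / 0.240 = 5.613 d.

t ≈ 5.61 d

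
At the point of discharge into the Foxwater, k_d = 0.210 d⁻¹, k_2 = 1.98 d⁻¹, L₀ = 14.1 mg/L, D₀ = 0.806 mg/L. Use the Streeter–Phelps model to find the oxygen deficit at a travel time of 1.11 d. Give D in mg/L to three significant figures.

D ≈ 1.23 mg/L

k_d L₀/(k_2−k_d) = 0.210×14.1/(1.98−0.210) = 2.961/1.770 = 1.673 mg/L.
e^(−k_d t) = e^(−0.210×1.110) = 0.7921; e^(−k_2 t) = e^(−1.98×1.110) = 0.1110.
D = 1.673 × (0.7921 − 0.1110) + 0.806 × 0.1110 = 1.139 + 0.08950 = 1.229 mg/L.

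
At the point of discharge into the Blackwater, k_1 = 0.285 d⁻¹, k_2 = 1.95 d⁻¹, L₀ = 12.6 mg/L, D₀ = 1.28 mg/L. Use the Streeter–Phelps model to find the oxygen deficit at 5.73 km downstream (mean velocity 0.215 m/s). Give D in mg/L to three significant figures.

Travel time t = x/v = 5.73 km / (0.215 m/s) = 5730 m / 0.215 m/s = 26650 s = 0.3085 d.
k_1 L₀/(k_2−k_1) = 0.285×12.6/(1.95−0.285) = 3.591/1.665 = 2.157 mg/L.
e^(−k_1 t) = e^(−0.285×0.3085) = 0.9158; e^(−k_2 t) = e^(−1.95×0.3085) = 0.5480.
D = 2.157 × (0.9158 − 0.5480) + 1.28 × 0.5480 = 0.7934 + 0.7014 = 1.495 mg/L.

D ≈ 1.49 mg/L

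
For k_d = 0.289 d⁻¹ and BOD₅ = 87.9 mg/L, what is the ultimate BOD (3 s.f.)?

BOD₅ = L₀(1 − e^(−5k_d)) ⇒ L₀ = BOD₅ / (1 − e^(−5×0.289))
= 87.9 / (1 − 0.2357) = 87.9 / 0.7643 = 115.0 mg/L.

L₀ ≈ 115 mg/L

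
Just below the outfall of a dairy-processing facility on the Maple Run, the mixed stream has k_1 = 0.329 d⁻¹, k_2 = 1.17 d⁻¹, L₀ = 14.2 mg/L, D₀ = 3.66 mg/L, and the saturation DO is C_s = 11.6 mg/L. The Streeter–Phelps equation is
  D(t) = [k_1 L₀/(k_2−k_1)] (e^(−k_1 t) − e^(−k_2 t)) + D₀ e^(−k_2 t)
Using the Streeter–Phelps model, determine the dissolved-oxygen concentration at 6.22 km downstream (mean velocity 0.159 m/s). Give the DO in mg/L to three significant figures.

Travel time t = x/v = 6.22 km / (0.159 m/s) = 6220 m / 0.159 m/s = 39120 s = 0.4528 d.
k_1 L₀/(k_2−k_1) = 0.329×14.2/(1.17−0.329) = 4.672/0.8410 = 5.555 mg/L.
e^(−k_1 t) = e^(−0.329×0.4528) = 0.8616; e^(−k_2 t) = e^(−1.17×0.4528) = 0.5888.
D = 5.555 × (0.8616 − 0.5888) + 3.66 × 0.5888 = 1.516 + 2.155 = 3.671 mg/L.
DO = C_s − D = 11.6 − 3.671 = 7.929 mg/L.

DO ≈ 7.93 mg/L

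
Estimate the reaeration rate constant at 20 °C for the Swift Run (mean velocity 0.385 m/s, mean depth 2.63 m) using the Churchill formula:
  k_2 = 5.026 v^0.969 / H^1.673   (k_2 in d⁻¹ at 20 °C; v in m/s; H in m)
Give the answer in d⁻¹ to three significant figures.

k_2 = 5.026 × 0.385^0.969 / 2.63^1.673 = 5.026 × 0.3966 / 5.042 = 0.3953 d⁻¹.

k_2 ≈ 0.395 d⁻¹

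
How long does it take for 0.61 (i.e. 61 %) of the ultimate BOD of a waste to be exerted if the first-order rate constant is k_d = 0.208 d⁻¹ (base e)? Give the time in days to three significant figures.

y/L₀ = 1 − e^(−k_d t) = 0.61 ⇒ e^(−k_d t) = 0.390
t = −ln(0.390) / 0.208 = 0.9416 / 0.208 = 4.527 d.

t ≈ 4.53 d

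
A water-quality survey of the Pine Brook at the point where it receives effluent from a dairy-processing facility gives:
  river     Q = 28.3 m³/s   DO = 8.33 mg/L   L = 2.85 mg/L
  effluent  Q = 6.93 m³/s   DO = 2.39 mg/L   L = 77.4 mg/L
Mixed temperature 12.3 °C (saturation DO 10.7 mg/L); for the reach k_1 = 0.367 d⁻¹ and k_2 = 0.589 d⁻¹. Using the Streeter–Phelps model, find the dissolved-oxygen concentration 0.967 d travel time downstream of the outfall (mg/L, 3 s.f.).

DO ≈ 4.78 mg/L

Mixed DO = (28.3×8.33 + 6.93×2.39)/(28.3+6.93) = 252.3/35.23 = 7.162 mg/L.
Mixed L₀ = (28.3×2.85 + 6.93×77.4)/(35.23) = 617.0/35.23 = 17.51 mg/L.
Initial deficit D₀ = C_s − DO₀ = 10.7 − 7.162 = 3.538 mg/L.
D(0.967) = [0.367×17.51/(0.589−0.367)](e^(−0.367×0.967) − e^(−0.589×0.967)) + 3.538 e^(−0.589×0.967)
= 28.95 × (0.7013 − 0.5658) + 3.538 × 0.5658 = 5.925 mg/L.
DO = 10.7 − 5.925 = 4.775 mg/L.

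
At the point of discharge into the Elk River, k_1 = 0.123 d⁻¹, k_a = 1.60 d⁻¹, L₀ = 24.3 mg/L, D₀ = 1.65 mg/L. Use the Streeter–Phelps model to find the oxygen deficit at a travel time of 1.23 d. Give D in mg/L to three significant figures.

D ≈ 1.69 mg/L

k_1 L₀/(k_a−k_1) = 0.123×24.3/(1.60−0.123) = 2.989/1.477 = 2.024 mg/L.
e^(−k_1 t) = e^(−0.123×1.230) = 0.8596; e^(−k_a t) = e^(−1.60×1.230) = 0.1397.
D = 2.024 × (0.8596 − 0.1397) + 1.65 × 0.1397 = 1.457 + 0.2306 = 1.687 mg/L.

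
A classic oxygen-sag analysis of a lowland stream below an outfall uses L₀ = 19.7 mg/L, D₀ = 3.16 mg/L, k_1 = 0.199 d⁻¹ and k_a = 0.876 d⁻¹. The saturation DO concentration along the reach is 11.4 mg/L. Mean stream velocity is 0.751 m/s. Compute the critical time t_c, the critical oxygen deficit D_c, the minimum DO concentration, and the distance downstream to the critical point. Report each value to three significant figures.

t_c ≈ 1.02 d; D_c ≈ 3.65 mg/L; min DO ≈ 7.75 mg/L; x_c ≈ 66.4 km

t_c = [1/(k_a−k_1)] ln[(k_a/k_1)(1 − D₀(k_a−k_1)/(k_1 L₀))]
= [1/(0.876−0.199)] ln[(0.876/0.199)(1 − 3.16×0.6770/(0.199×19.7))]
= (1/0.6770) ln[4.402 × 0.4543] = 1.477 × ln(2.000) = 1.477 × 0.6931 = 1.024 d.
L(t_c) = L₀ e^(−k_1 t_c) = 19.7 × 0.8157 = 16.07 mg/L, and at the critical point k_a D_c = k_1 L, so D_c = (0.199/0.876) × 16.07 = 3.650 mg/L.
Minimum DO = C_s − D_c = 11.4 − 3.650 = 7.750 mg/L.
x_c = v t_c = 0.751 m/s × 1.024 d × 86400 s/d = 66430 m ≈ 66.4 km.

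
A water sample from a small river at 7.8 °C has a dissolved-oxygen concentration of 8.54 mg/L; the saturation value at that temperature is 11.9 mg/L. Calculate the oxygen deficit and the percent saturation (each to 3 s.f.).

D = C_s − C = 11.9 − 8.54 = 3.36 mg/L.
% saturation = 8.54/11.9 × 100 = 71.8 %.

D ≈ 3.36 mg/L; 71.8 % saturation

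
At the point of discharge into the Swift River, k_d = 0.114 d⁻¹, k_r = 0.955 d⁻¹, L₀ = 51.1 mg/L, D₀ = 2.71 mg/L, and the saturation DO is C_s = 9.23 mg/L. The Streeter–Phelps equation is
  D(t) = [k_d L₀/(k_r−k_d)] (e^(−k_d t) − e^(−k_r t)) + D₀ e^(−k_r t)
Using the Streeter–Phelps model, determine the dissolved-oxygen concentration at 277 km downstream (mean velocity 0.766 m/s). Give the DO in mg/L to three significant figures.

Travel time t = x/v = 277 km / (0.766 m/s) = 277000 m / 0.766 m/s = 361600 s = 4.185 d.
k_d L₀/(k_r−k_d) = 0.114×51.1/(0.955−0.114) = 5.825/0.8410 = 6.927 mg/L.
e^(−k_d t) = e^(−0.114×4.185) = 0.6206; e^(−k_r t) = e^(−0.955×4.185) = 0.01837.
D = 6.927 × (0.6206 − 0.01837) + 2.71 × 0.01837 = 4.171 + 0.04978 = 4.221 mg/L.
DO = C_s − D = 9.23 − 4.221 = 5.009 mg/L.

DO ≈ 5.01 mg/L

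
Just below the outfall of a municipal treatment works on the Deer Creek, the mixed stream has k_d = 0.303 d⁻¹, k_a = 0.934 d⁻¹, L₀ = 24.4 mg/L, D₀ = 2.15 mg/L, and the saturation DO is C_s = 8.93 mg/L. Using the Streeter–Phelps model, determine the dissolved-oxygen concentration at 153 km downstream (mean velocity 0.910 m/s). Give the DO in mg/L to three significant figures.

DO ≈ 3.99 mg/L

Travel time t = x/v = 153 km / (0.910 m/s) = 153000 m / 0.910 m/s = 168100 s = 1.946 d.
k_d L₀/(k_a−k_d) = 0.303×24.4/(0.934−0.303) = 7.393/0.6310 = 11.72 mg/L.
e^(−k_d t) = e^(−0.303×1.946) = 0.5545; e^(−k_a t) = e^(−0.934×1.946) = 0.1624.
D = 11.72 × (0.5545 − 0.1624) + 2.15 × 0.1624 = 4.594 + 0.3492 = 4.943 mg/L.
DO = C_s − D = 8.93 − 4.943 = 3.987 mg/L.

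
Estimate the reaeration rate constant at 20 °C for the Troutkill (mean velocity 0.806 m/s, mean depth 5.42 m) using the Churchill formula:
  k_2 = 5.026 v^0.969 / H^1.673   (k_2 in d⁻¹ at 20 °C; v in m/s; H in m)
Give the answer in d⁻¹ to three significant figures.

k_2 = 5.026 × 0.806^0.969 / 5.42^1.673 = 5.026 × 0.8114 / 16.90 = 0.2413 d⁻¹.

k_2 ≈ 0.241 d⁻¹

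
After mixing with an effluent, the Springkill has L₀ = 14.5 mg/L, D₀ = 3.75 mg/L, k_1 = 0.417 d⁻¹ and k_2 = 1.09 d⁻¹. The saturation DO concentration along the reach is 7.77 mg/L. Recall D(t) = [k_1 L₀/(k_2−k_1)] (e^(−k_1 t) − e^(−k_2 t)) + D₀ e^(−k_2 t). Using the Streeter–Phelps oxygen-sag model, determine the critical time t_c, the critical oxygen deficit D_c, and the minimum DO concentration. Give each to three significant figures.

With k_2/k_1 = 2.614 and 1 − D₀(k_2−k_1)/(k_1 L₀) = 0.5826,
t_c = ln(2.614 × 0.5826) / (1.09 − 0.417) = ln(1.523) / 0.6730 = 0.4206/0.6730 = 0.6250 d.
L(t_c) = L₀ e^(−k_1 t_c) = 14.5 × 0.7706 = 11.17 mg/L, and at the critical point k_2 D_c = k_1 L, so D_c = (0.417/1.09) × 11.17 = 4.275 mg/L.
Minimum DO = C_s − D_c = 7.77 − 4.275 = 3.495 mg/L.

t_c ≈ 0.625 d; D_c ≈ 4.27 mg/L; min DO ≈ 3.50 mg/L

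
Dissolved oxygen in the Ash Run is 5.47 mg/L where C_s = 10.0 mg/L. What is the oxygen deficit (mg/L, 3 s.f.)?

D ≈ 4.53 mg/L

D = C_s − C = 10.0 − 5.47 = 4.53 mg/L.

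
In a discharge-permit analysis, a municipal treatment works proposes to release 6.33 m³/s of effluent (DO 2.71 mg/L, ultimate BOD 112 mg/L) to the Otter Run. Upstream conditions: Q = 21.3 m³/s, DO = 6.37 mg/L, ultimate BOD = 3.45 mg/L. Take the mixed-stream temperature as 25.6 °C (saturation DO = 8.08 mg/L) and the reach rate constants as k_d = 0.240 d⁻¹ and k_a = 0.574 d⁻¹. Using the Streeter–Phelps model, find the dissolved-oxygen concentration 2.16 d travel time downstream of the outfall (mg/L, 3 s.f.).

Mixed DO = (21.3×6.37 + 6.33×2.71)/(21.3+6.33) = 152.8/27.63 = 5.531 mg/L.
Mixed L₀ = (21.3×3.45 + 6.33×112)/(27.63) = 782.4/27.63 = 28.32 mg/L.
Initial deficit D₀ = C_s − DO₀ = 8.08 − 5.531 = 2.549 mg/L.
D(2.16) = [0.240×28.32/(0.574−0.240)](e^(−0.240×2.16) − e^(−0.574×2.16)) + 2.549 e^(−0.574×2.16)
= 20.35 × (0.5955 − 0.2894) + 2.549 × 0.2894 = 6.965 mg/L.
DO = 8.08 − 6.965 = 1.115 mg/L.

DO ≈ 1.11 mg/L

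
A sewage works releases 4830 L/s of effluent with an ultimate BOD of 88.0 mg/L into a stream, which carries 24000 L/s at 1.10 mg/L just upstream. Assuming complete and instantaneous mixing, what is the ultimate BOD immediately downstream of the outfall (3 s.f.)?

15.7 mg/L

Flow-weighted mixing: C = (Q_r C_r + Q_w C_w)/(Q_r + Q_w)
= (24000×1.10 + 4830×88.0)/(24000 + 4830) = 451400/28830 = 15.66 mg/L.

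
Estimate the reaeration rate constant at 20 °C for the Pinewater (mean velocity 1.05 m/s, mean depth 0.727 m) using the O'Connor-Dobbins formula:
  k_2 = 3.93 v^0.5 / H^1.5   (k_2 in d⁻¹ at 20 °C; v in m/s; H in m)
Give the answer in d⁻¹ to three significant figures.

k_2 = 3.93 × 1.05^0.5 / 0.727^1.5 = 3.93 × 1.025 / 0.6199 = 6.497 d⁻¹.

k_2 ≈ 6.50 d⁻¹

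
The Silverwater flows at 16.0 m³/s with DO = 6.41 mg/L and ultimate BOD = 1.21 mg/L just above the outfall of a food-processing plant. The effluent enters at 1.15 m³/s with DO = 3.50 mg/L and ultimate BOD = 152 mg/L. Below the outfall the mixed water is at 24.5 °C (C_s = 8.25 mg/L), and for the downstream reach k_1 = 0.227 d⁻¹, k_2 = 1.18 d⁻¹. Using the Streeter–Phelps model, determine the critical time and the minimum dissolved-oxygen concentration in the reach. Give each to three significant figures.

Mixed DO = (16.0×6.41 + 1.15×3.50)/(16.0+1.15) = 106.6/17.15 = 6.215 mg/L.
Mixed L₀ = (16.0×1.21 + 1.15×152)/(17.15) = 194.2/17.15 = 11.32 mg/L.
Initial deficit D₀ = C_s − DO₀ = 8.25 − 6.215 = 2.035 mg/L.
t_c = (1/0.9530) ln[(1.18/0.227)(1 − 2.035×0.9530/(0.227×11.32))] = 1.049 × ln(1.275) = 0.2551 d.
D_c = (0.227/1.18) × 11.32 × e^(−0.227×0.2551) = 0.1924 × 11.32 × 0.9437 = 2.055 mg/L.
Minimum DO = 8.25 − 2.055 = 6.195 mg/L.

t_c ≈ 0.255 d; minimum DO ≈ 6.19 mg/L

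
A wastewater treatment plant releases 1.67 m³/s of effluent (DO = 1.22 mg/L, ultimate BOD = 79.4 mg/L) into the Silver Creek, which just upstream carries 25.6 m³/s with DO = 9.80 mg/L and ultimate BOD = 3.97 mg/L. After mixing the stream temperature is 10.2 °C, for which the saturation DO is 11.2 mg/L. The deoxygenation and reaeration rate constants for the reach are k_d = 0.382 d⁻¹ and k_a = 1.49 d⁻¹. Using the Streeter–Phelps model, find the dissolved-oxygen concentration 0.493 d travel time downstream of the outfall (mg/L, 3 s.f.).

Mixed DO = (25.6×9.80 + 1.67×1.22)/(25.6+1.67) = 252.9/27.27 = 9.275 mg/L.
Mixed L₀ = (25.6×3.97 + 1.67×79.4)/(27.27) = 234.2/27.27 = 8.589 mg/L.
Initial deficit D₀ = C_s − DO₀ = 11.2 − 9.275 = 1.925 mg/L.
D(0.493) = [0.382×8.589/(1.49−0.382)](e^(−0.382×0.493) − e^(−1.49×0.493)) + 1.925 e^(−1.49×0.493)
= 2.961 × (0.8283 − 0.4797) + 1.925 × 0.4797 = 1.956 mg/L.
DO = 11.2 − 1.956 = 9.244 mg/L.

DO ≈ 9.24 mg/L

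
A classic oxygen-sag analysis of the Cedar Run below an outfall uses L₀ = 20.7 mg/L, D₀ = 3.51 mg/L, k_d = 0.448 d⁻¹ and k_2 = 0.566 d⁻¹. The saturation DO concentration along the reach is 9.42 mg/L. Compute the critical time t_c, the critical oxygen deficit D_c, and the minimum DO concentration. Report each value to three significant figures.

With k_2/k_d = 1.263 and 1 − D₀(k_2−k_d)/(k_d L₀) = 0.9553,
t_c = ln(1.263 × 0.9553) / (0.566 − 0.448) = ln(1.207) / 0.1180 = 0.1881/0.1180 = 1.594 d.
D_c = (k_d/k_2) L₀ e^(−k_d t_c) = (0.448/0.566) × 20.7 × e^(−0.448×1.594) = 0.7915 × 20.7 × 0.4896 = 8.022 mg/L.
Minimum DO = C_s − D_c = 9.42 − 8.022 = 1.398 mg/L.

t_c ≈ 1.59 d; D_c ≈ 8.02 mg/L; min DO ≈ 1.40 mg/L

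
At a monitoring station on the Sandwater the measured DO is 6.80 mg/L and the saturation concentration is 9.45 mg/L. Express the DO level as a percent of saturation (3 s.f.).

72.0 % saturation

% saturation = C/C_s × 100 = 6.80/9.45 × 100 = 72.0 %.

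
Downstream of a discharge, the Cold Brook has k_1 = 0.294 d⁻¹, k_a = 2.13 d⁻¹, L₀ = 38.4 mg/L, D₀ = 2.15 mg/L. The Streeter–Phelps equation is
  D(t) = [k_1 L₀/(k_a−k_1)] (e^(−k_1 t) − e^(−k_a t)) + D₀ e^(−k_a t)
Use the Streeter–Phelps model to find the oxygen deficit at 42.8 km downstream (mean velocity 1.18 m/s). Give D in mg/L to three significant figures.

D ≈ 3.80 mg/L

Travel time t = x/v = 42.8 km / (1.18 m/s) = 42800 m / 1.18 m/s = 36270 s = 0.4198 d.
k_1 L₀/(k_a−k_1) = 0.294×38.4/(2.13−0.294) = 11.29/1.836 = 6.149 mg/L.
e^(−k_1 t) = e^(−0.294×0.4198) = 0.8839; e^(−k_a t) = e^(−2.13×0.4198) = 0.4089.
D = 6.149 × (0.8839 − 0.4089) + 2.15 × 0.4089 = 2.920 + 0.8792 = 3.800 mg/L.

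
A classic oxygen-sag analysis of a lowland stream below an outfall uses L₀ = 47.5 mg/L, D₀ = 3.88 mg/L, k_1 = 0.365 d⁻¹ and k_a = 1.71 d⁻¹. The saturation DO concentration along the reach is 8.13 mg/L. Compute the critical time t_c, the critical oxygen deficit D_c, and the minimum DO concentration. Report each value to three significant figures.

With k_a/k_1 = 4.685 and 1 − D₀(k_a−k_1)/(k_1 L₀) = 0.6990,
t_c = ln(4.685 × 0.6990) / (1.71 − 0.365) = ln(3.275) / 1.345 = 1.186/1.345 = 0.8820 d.
D_c = (k_1/k_a) L₀ e^(−k_1 t_c) = (0.365/1.71) × 47.5 × e^(−0.365×0.8820) = 0.2135 × 47.5 × 0.7248 = 7.348 mg/L.
Minimum DO = C_s − D_c = 8.13 − 7.348 = 0.7818 mg/L.

t_c ≈ 0.882 d; D_c ≈ 7.35 mg/L; min DO ≈ 0.782 mg/L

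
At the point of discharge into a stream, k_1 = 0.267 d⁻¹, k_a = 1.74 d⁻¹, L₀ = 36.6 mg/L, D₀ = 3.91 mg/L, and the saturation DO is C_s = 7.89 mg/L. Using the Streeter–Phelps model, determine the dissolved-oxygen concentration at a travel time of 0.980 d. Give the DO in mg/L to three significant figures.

DO ≈ 3.28 mg/L

k_1 L₀/(k_a−k_1) = 0.267×36.6/(1.74−0.267) = 9.772/1.473 = 6.634 mg/L.
e^(−k_1 t) = e^(−0.267×0.9800) = 0.7698; e^(−k_a t) = e^(−1.74×0.9800) = 0.1817.
D = 6.634 × (0.7698 − 0.1817) + 3.91 × 0.1817 = 3.901 + 0.7106 = 4.612 mg/L.
DO = C_s − D = 7.89 − 4.612 = 3.278 mg/L.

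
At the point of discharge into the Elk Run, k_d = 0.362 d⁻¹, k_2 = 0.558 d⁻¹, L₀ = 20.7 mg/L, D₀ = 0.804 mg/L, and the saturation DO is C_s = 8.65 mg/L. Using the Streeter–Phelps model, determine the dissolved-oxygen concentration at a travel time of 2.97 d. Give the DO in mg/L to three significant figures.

DO ≈ 2.74 mg/L

k_d L₀/(k_2−k_d) = 0.362×20.7/(0.558−0.362) = 7.493/0.1960 = 38.23 mg/L.
e^(−k_d t) = e^(−0.362×2.970) = 0.3412; e^(−k_2 t) = e^(−0.558×2.970) = 0.1907.
D = 38.23 × (0.3412 − 0.1907) + 0.804 × 0.1907 = 5.757 + 0.1533 = 5.911 mg/L.
DO = C_s − D = 8.65 − 5.911 = 2.739 mg/L.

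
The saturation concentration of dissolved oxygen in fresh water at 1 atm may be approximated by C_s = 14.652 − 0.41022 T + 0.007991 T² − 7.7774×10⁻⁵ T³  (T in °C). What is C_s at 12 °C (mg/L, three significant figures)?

C_s = 14.652 − 0.41022×12 + 0.007991×12² − 7.7774×10⁻⁵×12³ = 10.75 mg/L.

C_s ≈ 10.7 mg/L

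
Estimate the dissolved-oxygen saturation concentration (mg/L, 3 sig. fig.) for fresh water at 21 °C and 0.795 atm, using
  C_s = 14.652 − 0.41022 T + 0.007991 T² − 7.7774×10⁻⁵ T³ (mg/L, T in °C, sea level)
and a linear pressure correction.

C_s ≈ 7.03 mg/L

At sea level: C_s = 14.652 − 0.41022×21 + 0.007991×21² − 7.7774×10⁻⁵×21³ = 8.841 mg/L.
Pressure correction: C_s' = 8.841 × 0.795 = 7.029 mg/L.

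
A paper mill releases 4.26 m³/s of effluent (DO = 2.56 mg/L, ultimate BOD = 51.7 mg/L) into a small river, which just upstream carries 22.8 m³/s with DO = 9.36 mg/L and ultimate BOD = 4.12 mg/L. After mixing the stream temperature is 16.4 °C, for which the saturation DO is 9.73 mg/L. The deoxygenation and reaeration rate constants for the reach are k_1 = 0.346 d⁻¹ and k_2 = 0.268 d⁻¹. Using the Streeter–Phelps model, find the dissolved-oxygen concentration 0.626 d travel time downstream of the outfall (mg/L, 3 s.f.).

Mixed DO = (22.8×9.36 + 4.26×2.56)/(22.8+4.26) = 224.3/27.06 = 8.289 mg/L.
Mixed L₀ = (22.8×4.12 + 4.26×51.7)/(27.06) = 314.2/27.06 = 11.61 mg/L.
Initial deficit D₀ = C_s − DO₀ = 9.73 − 8.289 = 1.441 mg/L.
D(0.626) = [0.346×11.61/(0.268−0.346)](e^(−0.346×0.626) − e^(−0.268×0.626)) + 1.441 e^(−0.268×0.626)
= -51.50 × (0.8053 − 0.8455) + 1.441 × 0.8455 = 3.293 mg/L.
DO = 9.73 − 3.293 = 6.437 mg/L.

DO ≈ 6.44 mg/L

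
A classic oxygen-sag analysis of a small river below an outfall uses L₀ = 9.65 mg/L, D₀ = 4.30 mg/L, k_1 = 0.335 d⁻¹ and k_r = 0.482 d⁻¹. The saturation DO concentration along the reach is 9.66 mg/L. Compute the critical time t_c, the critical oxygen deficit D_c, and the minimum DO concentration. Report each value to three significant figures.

t_c ≈ 0.995 d; D_c ≈ 4.81 mg/L; min DO ≈ 4.85 mg/L

At the critical point dD/dt = 0, so k_1 L₀ e^(−k_1 t) = k_r D. Substituting D(t) from the Streeter–Phelps equation and solving for t gives
t_c = ln[(k_r/k_1)(1 − D₀(k_r−k_1)/(k_1 L₀))] / (k_r−k_1).
Here k_r−k_1 = 0.1470 d⁻¹ and 1 − D₀(k_r−k_1)/(k_1 L₀) = 1 − 4.30×0.1470/(0.335×9.65) = 0.8045, so
t_c = ln(1.439 × 0.8045) / 0.1470 = 0.1462 / 0.1470 = 0.9948 d.
L(t_c) = L₀ e^(−k_1 t_c) = 9.65 × 0.7166 = 6.915 mg/L, and at the critical point k_r D_c = k_1 L, so D_c = (0.335/0.482) × 6.915 = 4.806 mg/L.
Minimum DO = C_s − D_c = 9.66 − 4.806 = 4.854 mg/L.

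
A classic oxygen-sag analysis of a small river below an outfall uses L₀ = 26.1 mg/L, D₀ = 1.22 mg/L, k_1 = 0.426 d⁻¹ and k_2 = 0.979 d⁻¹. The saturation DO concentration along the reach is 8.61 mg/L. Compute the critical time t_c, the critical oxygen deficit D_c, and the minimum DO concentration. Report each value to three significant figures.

With k_2/k_1 = 2.298 and 1 − D₀(k_2−k_1)/(k_1 L₀) = 0.9393,
t_c = ln(2.298 × 0.9393) / (0.979 − 0.426) = ln(2.159) / 0.5530 = 0.7695/0.5530 = 1.391 d.
L(t_c) = L₀ e^(−k_1 t_c) = 26.1 × 0.5528 = 14.43 mg/L, and at the critical point k_2 D_c = k_1 L, so D_c = (0.426/0.979) × 14.43 = 6.278 mg/L.
Minimum DO = C_s − D_c = 8.61 − 6.278 = 2.332 mg/L.

t_c ≈ 1.39 d; D_c ≈ 6.28 mg/L; min DO ≈ 2.33 mg/L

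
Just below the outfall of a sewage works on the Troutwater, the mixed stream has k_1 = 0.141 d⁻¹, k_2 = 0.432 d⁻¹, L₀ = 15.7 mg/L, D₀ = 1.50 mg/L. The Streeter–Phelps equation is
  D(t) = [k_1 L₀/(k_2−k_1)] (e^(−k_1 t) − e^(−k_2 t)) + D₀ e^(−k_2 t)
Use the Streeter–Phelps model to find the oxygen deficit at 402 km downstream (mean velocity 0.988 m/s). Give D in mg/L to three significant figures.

D ≈ 3.12 mg/L

Travel time t = x/v = 402 km / (0.988 m/s) = 402000 m / 0.988 m/s = 406900 s = 4.709 d.
k_1 L₀/(k_2−k_1) = 0.141×15.7/(0.432−0.141) = 2.214/0.2910 = 7.607 mg/L.
e^(−k_1 t) = e^(−0.141×4.709) = 0.5148; e^(−k_2 t) = e^(−0.432×4.709) = 0.1308.
D = 7.607 × (0.5148 − 0.1308) + 1.50 × 0.1308 = 2.921 + 0.1961 = 3.118 mg/L.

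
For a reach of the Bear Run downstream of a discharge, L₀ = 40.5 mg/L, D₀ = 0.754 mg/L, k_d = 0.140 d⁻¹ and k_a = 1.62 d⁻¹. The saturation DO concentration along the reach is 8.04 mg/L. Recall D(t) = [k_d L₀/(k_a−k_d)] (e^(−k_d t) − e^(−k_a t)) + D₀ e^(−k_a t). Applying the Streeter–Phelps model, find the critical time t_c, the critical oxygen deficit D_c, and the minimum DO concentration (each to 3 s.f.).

With k_a/k_d = 11.57 and 1 − D₀(k_a−k_d)/(k_d L₀) = 0.8032,
t_c = ln(11.57 × 0.8032) / (1.62 − 0.140) = ln(9.294) / 1.480 = 2.229/1.480 = 1.506 d.
L(t_c) = L₀ e^(−k_d t_c) = 40.5 × 0.8099 = 32.80 mg/L, and at the critical point k_a D_c = k_d L, so D_c = (0.140/1.62) × 32.80 = 2.835 mg/L.
Minimum DO = C_s − D_c = 8.04 − 2.835 = 5.205 mg/L.

t_c ≈ 1.51 d; D_c ≈ 2.83 mg/L; min DO ≈ 5.21 mg/L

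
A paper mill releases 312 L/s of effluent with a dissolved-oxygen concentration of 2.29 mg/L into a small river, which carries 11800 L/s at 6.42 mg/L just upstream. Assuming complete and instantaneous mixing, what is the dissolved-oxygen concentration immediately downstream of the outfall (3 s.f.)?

Flow-weighted mixing: C = (Q_r C_r + Q_w C_w)/(Q_r + Q_w)
= (11800×6.42 + 312×2.29)/(11800 + 312) = 76470/12110 = 6.314 mg/L.

6.31 mg/L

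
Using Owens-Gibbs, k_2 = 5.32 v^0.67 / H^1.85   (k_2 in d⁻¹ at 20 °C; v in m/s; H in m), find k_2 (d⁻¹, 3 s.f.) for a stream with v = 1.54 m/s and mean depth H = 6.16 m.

k_2 ≈ 0.246 d⁻¹

k_2 = 5.32 × 1.54^0.67 / 6.16^1.85 = 5.32 × 1.335 / 28.89 = 0.2459 d⁻¹.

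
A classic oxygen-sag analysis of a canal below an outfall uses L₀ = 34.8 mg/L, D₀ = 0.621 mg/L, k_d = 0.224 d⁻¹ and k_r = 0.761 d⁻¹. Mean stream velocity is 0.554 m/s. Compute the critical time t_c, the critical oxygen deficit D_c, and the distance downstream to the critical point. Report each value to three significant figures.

t_c ≈ 2.20 d; D_c ≈ 6.26 mg/L; x_c ≈ 105 km

With k_r/k_d = 3.397 and 1 − D₀(k_r−k_d)/(k_d L₀) = 0.9572,
t_c = ln(3.397 × 0.9572) / (0.761 − 0.224) = ln(3.252) / 0.5370 = 1.179/0.5370 = 2.196 d.
L(t_c) = L₀ e^(−k_d t_c) = 34.8 × 0.6115 = 21.28 mg/L, and at the critical point k_r D_c = k_d L, so D_c = (0.224/0.761) × 21.28 = 6.263 mg/L.
x_c = v t_c = 0.554 m/s × 2.196 d × 86400 s/d = 105100 m ≈ 105 km.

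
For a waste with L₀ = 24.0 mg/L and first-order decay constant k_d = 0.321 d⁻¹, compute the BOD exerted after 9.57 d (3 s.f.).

y_t = L₀(1 − e^(−k_d t)) = 24.0 × (1 − e^(−0.321×9.57))
= 24.0 × (1 − 0.04633) = 24.0 × 0.9537 = 22.89 mg/L.

y ≈ 22.9 mg/L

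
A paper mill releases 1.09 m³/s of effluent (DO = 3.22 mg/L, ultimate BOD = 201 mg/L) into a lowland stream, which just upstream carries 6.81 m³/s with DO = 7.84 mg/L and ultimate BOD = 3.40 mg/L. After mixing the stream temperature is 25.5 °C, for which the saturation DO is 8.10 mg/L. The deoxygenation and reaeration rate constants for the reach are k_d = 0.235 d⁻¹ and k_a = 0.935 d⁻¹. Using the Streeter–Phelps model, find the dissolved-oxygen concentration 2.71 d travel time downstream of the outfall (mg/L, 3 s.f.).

DO ≈ 3.40 mg/L

Mixed DO = (6.81×7.84 + 1.09×3.22)/(6.81+1.09) = 56.90/7.900 = 7.203 mg/L.
Mixed L₀ = (6.81×3.40 + 1.09×201)/(7.900) = 242.2/7.900 = 30.66 mg/L.
Initial deficit D₀ = C_s − DO₀ = 8.10 − 7.203 = 0.8974 mg/L.
D(2.71) = [0.235×30.66/(0.935−0.235)](e^(−0.235×2.71) − e^(−0.935×2.71)) + 0.8974 e^(−0.935×2.71)
= 10.29 × (0.5290 − 0.07935) + 0.8974 × 0.07935 = 4.700 mg/L.
DO = 8.10 − 4.700 = 3.400 mg/L.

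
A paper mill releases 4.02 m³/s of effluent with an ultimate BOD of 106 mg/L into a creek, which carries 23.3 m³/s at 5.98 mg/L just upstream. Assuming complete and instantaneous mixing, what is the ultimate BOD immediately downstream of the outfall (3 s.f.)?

20.7 mg/L

Flow-weighted mixing: C = (Q_r C_r + Q_w C_w)/(Q_r + Q_w)
= (23.3×5.98 + 4.02×106)/(23.3 + 4.02) = 565.5/27.32 = 20.70 mg/L.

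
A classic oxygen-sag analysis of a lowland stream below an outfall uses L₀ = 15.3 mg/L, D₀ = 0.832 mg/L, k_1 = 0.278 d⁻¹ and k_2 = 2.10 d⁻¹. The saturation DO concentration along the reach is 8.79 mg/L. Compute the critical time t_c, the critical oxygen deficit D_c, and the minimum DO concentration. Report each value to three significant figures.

t_c ≈ 0.868 d; D_c ≈ 1.59 mg/L; min DO ≈ 7.20 mg/L

At the critical point dD/dt = 0, so k_1 L₀ e^(−k_1 t) = k_2 D. Substituting D(t) from the Streeter–Phelps equation and solving for t gives
t_c = ln[(k_2/k_1)(1 − D₀(k_2−k_1)/(k_1 L₀))] / (k_2−k_1).
Here k_2−k_1 = 1.822 d⁻¹ and 1 − D₀(k_2−k_1)/(k_1 L₀) = 1 − 0.832×1.822/(0.278×15.3) = 0.6436, so
t_c = ln(7.554 × 0.6436) / 1.822 = 1.581 / 1.822 = 0.8679 d.
L(t_c) = L₀ e^(−k_1 t_c) = 15.3 × 0.7856 = 12.02 mg/L, and at the critical point k_2 D_c = k_1 L, so D_c = (0.278/2.10) × 12.02 = 1.591 mg/L.
Minimum DO = C_s − D_c = 8.79 − 1.591 = 7.199 mg/L.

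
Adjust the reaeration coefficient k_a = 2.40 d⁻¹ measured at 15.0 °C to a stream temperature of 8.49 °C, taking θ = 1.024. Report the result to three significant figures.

k_a(T₂) = k_a(T₁) · θ^(T₂−T₁) = 2.40 × 1.024^(8.49−15.0)
= 2.40 × 1.024^-6.51 = 2.40 × 0.8569 = 2.057 d⁻¹.

k_a ≈ 2.06 d⁻¹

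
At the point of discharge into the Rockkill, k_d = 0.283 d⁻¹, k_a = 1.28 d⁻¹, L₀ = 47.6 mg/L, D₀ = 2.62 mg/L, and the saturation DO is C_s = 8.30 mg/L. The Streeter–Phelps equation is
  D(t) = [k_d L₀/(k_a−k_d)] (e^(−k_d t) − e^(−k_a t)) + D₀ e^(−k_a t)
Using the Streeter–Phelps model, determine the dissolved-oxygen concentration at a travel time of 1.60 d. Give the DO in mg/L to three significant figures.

DO ≈ 1.11 mg/L

k_d L₀/(k_a−k_d) = 0.283×47.6/(1.28−0.283) = 13.47/0.9970 = 13.51 mg/L.
e^(−k_d t) = e^(−0.283×1.600) = 0.6358; e^(−k_a t) = e^(−1.28×1.600) = 0.1290.
D = 13.51 × (0.6358 − 0.1290) + 2.62 × 0.1290 = 6.848 + 0.3380 = 7.186 mg/L.
DO = C_s − D = 8.30 − 7.186 = 1.114 mg/L.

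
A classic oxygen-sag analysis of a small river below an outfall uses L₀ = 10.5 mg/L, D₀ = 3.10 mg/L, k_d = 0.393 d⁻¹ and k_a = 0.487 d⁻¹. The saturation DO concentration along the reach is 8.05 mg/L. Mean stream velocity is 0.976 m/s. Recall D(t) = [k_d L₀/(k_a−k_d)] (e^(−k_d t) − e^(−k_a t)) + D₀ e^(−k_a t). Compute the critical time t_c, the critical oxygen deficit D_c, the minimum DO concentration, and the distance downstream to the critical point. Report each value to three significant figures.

t_c = [1/(k_a−k_d)] ln[(k_a/k_d)(1 − D₀(k_a−k_d)/(k_d L₀))]
= [1/(0.487−0.393)] ln[(0.487/0.393)(1 − 3.10×0.09400/(0.393×10.5))]
= (1/0.09400) ln[1.239 × 0.9294] = 10.64 × ln(1.152) = 10.64 × 0.1412 = 1.502 d.
L(t_c) = L₀ e^(−k_d t_c) = 10.5 × 0.5541 = 5.818 mg/L, and at the critical point k_a D_c = k_d L, so D_c = (0.393/0.487) × 5.818 = 4.695 mg/L.
Minimum DO = C_s − D_c = 8.05 − 4.695 = 3.355 mg/L.
x_c = v t_c = 0.976 m/s × 1.502 d × 86400 s/d = 126700 m ≈ 127 km.

t_c ≈ 1.50 d; D_c ≈ 4.70 mg/L; min DO ≈ 3.35 mg/L; x_c ≈ 127 km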